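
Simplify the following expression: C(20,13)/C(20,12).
C(n,k+1)/C(n,k) = (n−k)/(k+1). Here (20−12)/(12+1) = 8/13 = 8/13.

Answer: 8/13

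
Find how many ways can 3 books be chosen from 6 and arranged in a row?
120

Explanation: P(6,3) = 6!/(6-3)! = 120.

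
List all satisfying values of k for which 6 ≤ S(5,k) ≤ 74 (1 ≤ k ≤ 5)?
S(5,1)=1; S(5,2)=15; S(5,3)=25; S(5,4)=10; S(5,5)=1. So valid k = 2, 3, 4.
Final answer: 2, 3, 4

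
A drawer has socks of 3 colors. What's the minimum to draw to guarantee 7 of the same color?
19

Worst case: 6 of each = 18. One more: 19.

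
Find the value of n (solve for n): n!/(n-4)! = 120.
n!/(n-4)! = n×(n-1)×(n-2)×(n-3), a product of 4 consecutive integers ≈ (n−1.5)^4. 120^(1/4) + 1.5 ≈ 4.8; check n = 5: 5×4×3×2 = 120 ✓. So n = 5.
Final answer: 5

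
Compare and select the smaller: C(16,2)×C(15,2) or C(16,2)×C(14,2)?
C(16,2)×C(14,2)

Explanation: C(16,2)×C(15,2)=12,600, C(16,2)×C(14,2)=10,920.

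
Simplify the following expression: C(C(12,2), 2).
2,145

Solution: C(12,2) = 66, then C(66, 2) = 2,145.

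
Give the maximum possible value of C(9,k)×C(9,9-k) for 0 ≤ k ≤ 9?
15,876

Reasoning: C(9,k)·C(9,9-k) = C(9,k)², maximised at the centre k = 4: C(9,4)² = 15,876.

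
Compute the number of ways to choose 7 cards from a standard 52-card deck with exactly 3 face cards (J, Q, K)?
12 face cards and 40 non-face cards: C(12,3) × C(40,4) = 220 × 91,390 = 20,105,800.
Final answer: 20,105,800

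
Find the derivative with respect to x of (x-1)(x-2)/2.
d/dx[(x-1)(x-2)] = (x-2) + (x-1) = 2x - 3. Dividing by 2 gives (2x - 3)/2.
Final answer: (2x - 3)/2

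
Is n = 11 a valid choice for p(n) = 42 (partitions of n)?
No
Pentagonal recurrence p(n) = p(n−1) + p(n−2) − p(n−5) − p(n−7) + …: p(11) = p(10) + p(9) − p(6) − p(4) = 42 + 30 − 11 − 5 = 56, which does not equal 42.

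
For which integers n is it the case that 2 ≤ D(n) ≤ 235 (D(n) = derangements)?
3, 4, 5

Using D(n) = (n−1)[D(n−1) + D(n−2)] with D(1)=0, D(2)=1: D(2)=1; D(3)=2; D(4)=9; D(5)=44; D(6)=265. So valid n = 3, 4, 5.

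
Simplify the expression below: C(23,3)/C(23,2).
7

C(n,k+1)/C(n,k) = (n−k)/(k+1). Here (23−2)/(2+1) = 21/3 = 7.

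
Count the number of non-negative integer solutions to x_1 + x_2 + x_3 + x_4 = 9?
C(9+4-1, 4-1) = 220.

Answer: 220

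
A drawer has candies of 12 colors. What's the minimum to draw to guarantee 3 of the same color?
Worst case: 2 of each = 24. One more: 25.
Final answer: 25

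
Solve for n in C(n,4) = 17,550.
27

Solution: C(n,4) = n(n−1)(n−2)(n−3)/4! is increasing in n, and n(n−1)(n−2)(n−3) = 4!·17,550 = 421,200 ≈ (n−1.5)^4 gives n ≈ 27.0. Check: C(25,4) = 12,650, C(26,4) = 14,950, C(27,4) = 17,550 ✓. So n = 27.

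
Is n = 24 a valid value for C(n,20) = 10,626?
Yes

Reasoning: C(24,20) = 24·23·22·21·20·19·18·17·16·15·14·13·12·11·10·9·8·7·6·5/20! = 25,852,016,738,884,976,640,000/2,432,902,008,176,640,000 = 10,626, which equals 10,626.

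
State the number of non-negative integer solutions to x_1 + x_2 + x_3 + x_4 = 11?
364

Reasoning: C(11+4-1, 4-1) = 364.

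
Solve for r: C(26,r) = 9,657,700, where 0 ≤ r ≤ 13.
12

Solution: C(26,r) is increasing for 0 ≤ r ≤ 13. Stepping up (C(26,r+1) = C(26,r)·(26−r)/(r+1)): C(26,1) = 26, C(26,2) = 325, C(26,3) = 2,600, C(26,4) = 14,950, C(26,5) = 65,780, C(26,6) = 230,230, C(26,7) = 657,800, C(26,8) = 1,562,275, C(26,9) = 3,124,550, C(26,10) = 5,311,735, C(26,11) = 7,726,160, C(26,12) = 9,657,700 ✓. So r = 12.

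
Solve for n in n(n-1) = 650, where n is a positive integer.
26

n² − n − 650 = 0, so n = (1 ± √(1 + 4·650))/2 = (1 ± √2,601)/2 = (1 ± 51)/2, i.e. n = 26 or n = -25. Taking the positive root, n = 26 (check: 26×25 = 650).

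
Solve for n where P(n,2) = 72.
9

Reasoning: P(n,2) = n(n−1) is increasing in n; n(n−1) ≈ (n−0.5)^2 = 72 gives n ≈ 9.0. Check: P(7,2) = 42, P(8,2) = 56, P(9,2) = 72 ✓. So n = 9.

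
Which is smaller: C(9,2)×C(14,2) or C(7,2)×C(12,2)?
C(9,2)×C(14,2)=3,276, C(7,2)×C(12,2)=1,386.

Answer: C(7,2)×C(12,2)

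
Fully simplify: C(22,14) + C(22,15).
490,314

Reasoning: By Pascal's identity: C(23,15) = 490,314.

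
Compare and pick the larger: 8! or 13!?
13!

Explanation: 8!=40,320, 13!=6,227,020,800. 13! > 8!.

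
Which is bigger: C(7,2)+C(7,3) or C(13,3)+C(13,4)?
C(13,3)+C(13,4)

First=56, Second=1,001.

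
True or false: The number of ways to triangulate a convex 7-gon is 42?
True

Explanation: Triangulations of a convex 7-gon are counted by the Catalan number C_5: C_5 = C(10,5)/(5+1) = 252/6 = 42.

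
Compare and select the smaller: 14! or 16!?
14!

Working:
14!=87,178,291,200, 16!=20,922,789,888,000. 16! > 14!.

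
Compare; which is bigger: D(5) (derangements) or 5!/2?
5!/2
D(5) = (5-1)·[D(4) + D(3)] = 4·[9 + 2] = 44; 5!/2 = 120/2 = 60.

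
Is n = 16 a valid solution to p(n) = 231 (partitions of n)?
Pentagonal recurrence p(n) = p(n−1) + p(n−2) − p(n−5) − p(n−7) + …: p(16) = p(15) + p(14) − p(11) − p(9) + p(4) + p(1) = 176 + 135 − 56 − 30 + 5 + 1 = 231, which equals 231.
Final answer: Yes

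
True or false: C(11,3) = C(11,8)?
True

Reasoning: C(11,3) = C(11,11-3) by the symmetry property; both equal 165.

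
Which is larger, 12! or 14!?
14!

Working:
12!=479,001,600, 14!=87,178,291,200. 14! > 12!.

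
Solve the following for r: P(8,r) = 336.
P(8,r) = 8·7·…·(8−r+1), a product of r factors. Multiplying down from 8: 8 = 8; 8·7 = 56; 8·7·6 = 336 ✓ (3 factors). So r = 3.
Final answer: 3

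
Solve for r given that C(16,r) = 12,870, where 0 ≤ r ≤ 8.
8

Reasoning: C(16,r) is increasing for 0 ≤ r ≤ 8. Stepping up (C(16,r+1) = C(16,r)·(16−r)/(r+1)): C(16,1) = 16, C(16,2) = 120, C(16,3) = 560, C(16,4) = 1,820, C(16,5) = 4,368, C(16,6) = 8,008, C(16,7) = 11,440, C(16,8) = 12,870 ✓. So r = 8.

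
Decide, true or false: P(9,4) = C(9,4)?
False
P(9,4) = 3,024 but C(9,4) = 126; they differ by a factor of 4! = 24, so the statement does not hold.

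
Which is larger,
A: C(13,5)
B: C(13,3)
A
A=C(13,5)=1,287, B=C(13,3)=286.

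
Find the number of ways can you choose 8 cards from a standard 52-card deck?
752,538,150

Working:
C(52,8) = 752,538,150.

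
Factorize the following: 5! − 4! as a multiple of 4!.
4 × 4! = 96

Working:
5! − 4! = 5·4! − 4! = (5 − 1)·4! = 4 × 4! = 96.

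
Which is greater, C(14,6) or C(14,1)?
C(14,6)=3,003, C(14,1)=14.
Final answer: C(14,6)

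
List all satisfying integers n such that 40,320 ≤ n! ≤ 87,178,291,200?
8, 9, 10, 11, 12, 13, 14

Explanation: n! is strictly increasing; 8! = 40,320 and 14! = 87,178,291,200, so valid n = 8, 9, 10, 11, 12, 13, 14.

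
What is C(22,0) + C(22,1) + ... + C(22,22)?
4,194,304

Working:
Sum of binomial coefficients = 2^22 = 4,194,304.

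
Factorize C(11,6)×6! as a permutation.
P(11,6)

C(11,6)×6! = [11!/(6!(5)!)]×6! = 11!/(5)! = P(11,6) = 332,640.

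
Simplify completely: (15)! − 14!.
1,220,496,076,800

Explanation: (15)! − 14! = (15)·14! − 14! = (15−1)·14! = 14·14! = 1,220,496,076,800.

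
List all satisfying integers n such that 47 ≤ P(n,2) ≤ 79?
8, 9

Explanation: P(7,2)=42; P(8,2)=56; P(9,2)=72; P(10,2)=90. So valid n = 8, 9.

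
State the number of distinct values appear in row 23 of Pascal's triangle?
12
Row 23 has entries C(23,0)..C(23,23); by symmetry C(23,k)=C(23,23-k), giving 12 distinct values.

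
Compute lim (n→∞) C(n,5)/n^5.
1/120

C(n,5) ≈ n^5/5! for large n. Limit = 1/5! = 1/120.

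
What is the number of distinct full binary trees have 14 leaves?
742,900

Reasoning: Using the Catalan number formula: C_n = C(2n, n) / (n+1)
C_13 = C(26, 13) / (13+1)
     = 10400600 / 14
     = 742,900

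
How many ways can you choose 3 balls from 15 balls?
455

Working:
C(15,3) = 15! / (3! × (15-3)!)
         = 15! / (3! × 12!)
         = 455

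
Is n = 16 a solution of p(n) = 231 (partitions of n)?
Yes
Pentagonal recurrence p(n) = p(n−1) + p(n−2) − p(n−5) − p(n−7) + …: p(16) = p(15) + p(14) − p(11) − p(9) + p(4) + p(1) = 176 + 135 − 56 − 30 + 5 + 1 = 231, which equals 231.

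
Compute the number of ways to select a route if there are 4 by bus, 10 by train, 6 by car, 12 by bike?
By the addition principle: 4 + 10 + 6 + 12 = 32.

Answer: 32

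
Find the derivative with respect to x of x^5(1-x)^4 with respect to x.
5x^4(1-x)^4 - 4x^5(1-x)^3

Explanation: Product rule: 5x^{4}(1-x)^{4} + x^5·(-4)(1-x)^{3}.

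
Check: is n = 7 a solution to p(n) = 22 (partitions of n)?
No

Reasoning: Pentagonal recurrence p(n) = p(n−1) + p(n−2) − p(n−5) − p(n−7) + …: p(7) = p(6) + p(5) − p(2) − p(0) = 11 + 7 − 2 − 1 = 15, which does not equal 22.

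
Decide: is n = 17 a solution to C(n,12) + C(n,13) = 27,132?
No

Reasoning: C(17,12) + C(17,13) = 6,188 + 2,380 = 8,568, which does not equal 27,132.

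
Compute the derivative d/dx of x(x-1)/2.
(2x - 1)/2
d/dx[(x-0)(x-1)] = (x-1) + (x-0) = 2x - 1. Dividing by 2 gives (2x - 1)/2.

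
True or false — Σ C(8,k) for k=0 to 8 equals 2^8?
True

Reasoning: Binomial theorem: Σ C(8,k) = (1+1)^8 = 2^8 = 256; RHS 2^8 = 256.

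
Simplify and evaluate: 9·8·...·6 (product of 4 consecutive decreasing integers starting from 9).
3,024

Working:
This is P(9,4) = 9!/(5)! = 3,024.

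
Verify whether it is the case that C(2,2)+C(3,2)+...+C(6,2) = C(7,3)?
Hockey stick identity gives Σ = C(7,3) = 35; RHS C(7,3) = 35.
Final answer: True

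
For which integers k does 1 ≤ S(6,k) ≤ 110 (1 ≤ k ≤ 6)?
1, 2, 3, 4, 5, 6

S(6,1)=1; S(6,2)=31; S(6,3)=90; S(6,4)=65; S(6,5)=15; S(6,6)=1. So valid k = 1, 2, 3, 4, 5, 6.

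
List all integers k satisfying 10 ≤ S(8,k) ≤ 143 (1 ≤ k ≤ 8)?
2, 7

Working:
S(8,1)=1; S(8,2)=127; S(8,3)=966; S(8,4)=1,701; S(8,5)=1,050; S(8,6)=266; S(8,7)=28; S(8,8)=1. So valid k = 2, 7.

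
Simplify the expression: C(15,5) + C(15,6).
8,008

By Pascal's identity: C(16,6) = 8,008.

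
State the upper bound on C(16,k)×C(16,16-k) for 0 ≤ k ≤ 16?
165,636,900

C(16,k)·C(16,16-k) = C(16,k)², maximised at the centre k = 8: C(16,8)² = 165,636,900.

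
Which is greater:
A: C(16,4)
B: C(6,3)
A

Solution: A=C(16,4)=1,820, B=C(6,3)=20.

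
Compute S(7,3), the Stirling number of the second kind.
Using the Stirling recurrence: S(n,k) = k·S(n-1,k) + S(n-1,k-1)
S(7,3) = 3·S(6,3) + S(6,2)
         = 3·90 + 31
         = 270 + 31
         = 301

Answer: 301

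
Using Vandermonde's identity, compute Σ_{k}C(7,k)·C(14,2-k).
210

= C(7+14,2) = C(21,2) = 210.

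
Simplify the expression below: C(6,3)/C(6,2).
4/3

Explanation: C(n,k+1)/C(n,k) = (n−k)/(k+1). Here (6−2)/(2+1) = 4/3 = 4/3.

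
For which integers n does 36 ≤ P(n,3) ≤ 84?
5

Working:
P(4,3)=24; P(5,3)=60; P(6,3)=120. So valid n = 5.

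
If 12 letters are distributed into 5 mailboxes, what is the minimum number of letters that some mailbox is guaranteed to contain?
3

Explanation: Pigeonhole: ⌈12/5⌉ = 3.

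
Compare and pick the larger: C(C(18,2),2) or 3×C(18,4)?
C(C(18,2),2)=11,628, 3×C(18,4)=9,180.

Answer: C(C(18,2),2)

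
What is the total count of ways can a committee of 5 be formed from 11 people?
462

Solution: C(11,5) = 11! / (5! × (11-5)!)
         = 11! / (5! × 6!)
         = 462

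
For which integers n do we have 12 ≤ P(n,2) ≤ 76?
4, 5, 6, 7, 8, 9

Reasoning: P(3,2)=6; P(4,2)=12; P(5,2)=20; P(6,2)=30; P(7,2)=42; P(8,2)=56; P(9,2)=72; P(10,2)=90. So valid n = 4, 5, 6, 7, 8, 9.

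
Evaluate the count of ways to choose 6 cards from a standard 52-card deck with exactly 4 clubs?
529,815
13 clubs and 39 non-clubs: C(13,4) × C(39,2) = 715 × 741 = 529,815.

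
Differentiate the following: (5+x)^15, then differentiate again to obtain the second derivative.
210(5+x)^13
First derivative: 15(5+x)^{14}. Second derivative: 15·14·(5+x)^{13} = 210(5+x)^{13}.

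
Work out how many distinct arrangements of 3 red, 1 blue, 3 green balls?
140

Explanation: Multinomial: 7!/(3! × 1! × 3!) = 140.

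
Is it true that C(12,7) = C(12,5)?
True

Solution: Symmetry C(n,k) = C(n,n-k): C(12,7) = 792 and C(12,5) = 792. Both sides agree, so the statement holds.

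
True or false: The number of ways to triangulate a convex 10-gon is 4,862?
False

Triangulations of a convex 10-gon are counted by the Catalan number C_8: C_8 = C(16,8)/(8+1) = 12,870/9 = 1,430.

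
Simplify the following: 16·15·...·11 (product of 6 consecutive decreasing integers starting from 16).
5,765,760

This is P(16,6) = 16!/(10)! = 5,765,760.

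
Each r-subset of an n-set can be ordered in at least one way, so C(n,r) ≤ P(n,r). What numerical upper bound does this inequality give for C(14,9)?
726,485,760

Working:
P(14,9) = 14·13·12·11·10·9·8·7·6 = 726,485,760, so C(14,9) ≤ 726,485,760. (The bound is loose by a factor of 9! = 362,880: C(14,9) = 726,485,760/362,880 = 2,002.)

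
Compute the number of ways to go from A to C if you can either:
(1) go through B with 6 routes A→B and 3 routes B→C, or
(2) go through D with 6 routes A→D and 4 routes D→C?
42

Reasoning: Route via B: 6×3=18. Route via D: 6×4=24. Total: 42.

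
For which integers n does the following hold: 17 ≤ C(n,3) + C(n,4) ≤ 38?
6

Working:
C(5,3)+C(5,4)=15; C(6,3)+C(6,4)=35; C(7,3)+C(7,4)=70. So valid n = 6.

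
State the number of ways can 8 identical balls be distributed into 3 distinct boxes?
45

C(8+3-1, 3-1) = C(10, 2) = 45.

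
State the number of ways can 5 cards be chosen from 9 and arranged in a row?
15,120

Reasoning: P(9,5) = 9!/(9-5)! = 15,120.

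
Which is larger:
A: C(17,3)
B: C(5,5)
A

Explanation: A=C(17,3)=680, B=C(5,5)=1.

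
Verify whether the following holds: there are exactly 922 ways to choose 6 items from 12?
False

Working:
C(12,6) = 924 ≠ 922.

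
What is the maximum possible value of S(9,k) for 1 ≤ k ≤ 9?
7,770

Row S(9,k) for k = 1..9 (via S(n,k) = k·S(n−1,k) + S(n−1,k−1)): 1, 255, 3,025, 7,770, 6,951, 2,646, 462, 36, 1. The row is unimodal; maximum at k = 4: 7,770.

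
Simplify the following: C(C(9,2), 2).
C(9,2) = 36, then C(36, 2) = 630.

Answer: 630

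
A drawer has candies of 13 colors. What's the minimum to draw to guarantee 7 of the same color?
79

Explanation: Worst case: 6 of each = 78. One more: 79.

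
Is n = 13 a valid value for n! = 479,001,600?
No

Explanation: 13! = 13·12! = 13·479,001,600 = 6,227,020,800, which does not equal 479,001,600.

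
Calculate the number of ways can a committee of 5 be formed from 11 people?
462

C(11,5) = 11! / (5! × (11-5)!)
         = 11! / (5! × 6!)
         = 462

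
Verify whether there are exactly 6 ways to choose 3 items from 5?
False
C(5,3) = 10 ≠ 6.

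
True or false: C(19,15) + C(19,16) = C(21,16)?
False

Reasoning: Pascal's identity gives C(20,16) = 4,845, whereas C(21,16) = 20,349.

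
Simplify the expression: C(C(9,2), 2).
630

Solution: C(9,2) = 36, then C(36, 2) = 630.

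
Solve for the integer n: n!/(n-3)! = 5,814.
19

Explanation: n!/(n-3)! = n×(n-1)×(n-2), a product of 3 consecutive integers ≈ (n−1)^3. 5,814^(1/3) + 1 ≈ 19.0; check n = 19: 19×18×17 = 5,814 ✓. So n = 19.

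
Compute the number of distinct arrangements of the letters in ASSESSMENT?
Word has 10 letters (A=1, S=4, E=2, M=1, N=1, T=1). Arrangements: 10!/Π(k!) = 75,600.
Final answer: 75,600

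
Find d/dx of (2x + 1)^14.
28(2x + 1)^13

Chain rule: 14(2x+1)^{13} × 2 = 28(2x+1)^{13}.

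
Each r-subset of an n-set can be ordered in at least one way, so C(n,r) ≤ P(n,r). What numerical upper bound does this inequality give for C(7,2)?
42

Reasoning: P(7,2) = 7·6 = 42, so C(7,2) ≤ 42. (The bound is loose by a factor of 2! = 2: C(7,2) = 42/2 = 21.)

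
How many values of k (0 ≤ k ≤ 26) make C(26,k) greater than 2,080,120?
9

Reasoning: Row 26 is unimodal and symmetric about k=26/2. C(26,8)=1,562,275 ≤ 2,080,120; C(26,9)=3,124,550 > 2,080,120; by symmetry C(26,k) > 2,080,120 for k = 9..17. That's 17 - 9 + 1 = 9 values.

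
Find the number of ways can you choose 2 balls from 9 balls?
36
C(9,2) = 9! / (2! × (9-2)!)
         = 9! / (2! × 7!)
         = 36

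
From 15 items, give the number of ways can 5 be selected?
3,003

Reasoning: C(15,5) = 15! / (5! × (15-5)!)
         = 15! / (5! × 10!)
         = 3,003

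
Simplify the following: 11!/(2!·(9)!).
55

Solution: This is C(11,2) = 55.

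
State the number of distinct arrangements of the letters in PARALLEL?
3,360

Working:
Word has 8 letters (P=1, A=2, R=1, L=3, E=1). Arrangements: 8!/Π(k!) = 3,360.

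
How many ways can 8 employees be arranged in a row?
40,320

Working:
Arrangements of 8 distinct objects: 8! = 40,320.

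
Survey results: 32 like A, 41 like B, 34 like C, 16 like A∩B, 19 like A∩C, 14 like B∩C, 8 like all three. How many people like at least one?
|A∪B∪C| = 32+41+34-16-19-14+8 = 66.
Final answer: 66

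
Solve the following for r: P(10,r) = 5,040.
4

Explanation: P(10,r) = 10·9·…·(10−r+1), a product of r factors. Multiplying down from 10: 10 = 10; 10·9 = 90; 10·9·8 = 720; 10·9·8·7 = 5,040 ✓ (4 factors). So r = 4.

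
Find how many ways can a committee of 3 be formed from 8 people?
56

C(8,3) = 8! / (3! × (8-3)!)
         = 8! / (3! × 5!)
         = 56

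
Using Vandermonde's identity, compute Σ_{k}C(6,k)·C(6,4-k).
495

Working:
= C(6+6,4) = C(12,4) = 495.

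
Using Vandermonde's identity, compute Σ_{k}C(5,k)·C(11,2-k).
120

Working:
= C(5+11,2) = C(16,2) = 120.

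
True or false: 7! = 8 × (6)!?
False

Working:
7! = 7 × 6! = 5,040, but 8 × 6! = 5,760.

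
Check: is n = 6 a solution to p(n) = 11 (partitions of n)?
Yes

Solution: Pentagonal recurrence p(n) = p(n−1) + p(n−2) − p(n−5) − p(n−7) + …: p(6) = p(5) + p(4) − p(1) = 7 + 5 − 1 = 11, which equals 11.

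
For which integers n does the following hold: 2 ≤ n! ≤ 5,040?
2, 3, 4, 5, 6, 7

Explanation: n! is strictly increasing; 2! = 2 and 7! = 5,040, so valid n = 2, 3, 4, 5, 6, 7.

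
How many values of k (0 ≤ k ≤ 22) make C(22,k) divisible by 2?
Checking C(22,k) mod 2 for k = 0..22: divisible at k = 1, 3, 5, 7, 8, 9, 10, 11, 12, 13, 14, 15, 17, 19, 21. That's 15 values.

Answer: 15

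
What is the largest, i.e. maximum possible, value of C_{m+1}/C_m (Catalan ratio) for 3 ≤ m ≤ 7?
10/3

Solution: C_{m+1}/C_m = 2(2m+1)/(m+2), which increases with m. Maximum at m = 7: 2·15/9 = 10/3.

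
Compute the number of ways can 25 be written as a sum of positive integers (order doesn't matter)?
1,958

Explanation: Pentagonal recurrence p(n) = p(n−1) + p(n−2) − p(n−5) − p(n−7) + …: p(25) = p(24) + p(23) − p(20) − p(18) + p(13) + p(10) − p(3) = 1,575 + 1,255 − 627 − 385 + 101 + 42 − 3 = 1,958.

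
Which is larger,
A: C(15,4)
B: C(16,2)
A

A=C(15,4)=1,365, B=C(16,2)=120.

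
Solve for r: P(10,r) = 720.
3

Working:
P(10,r) = 10·9·…·(10−r+1), a product of r factors. Multiplying down from 10: 10 = 10; 10·9 = 90; 10·9·8 = 720 ✓ (3 factors). So r = 3.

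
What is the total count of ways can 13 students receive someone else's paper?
Using D(n) = (n-1)[D(n-1) + D(n-2)]:
D(13) = (13-1) × [D(12) + D(11)]
      = 12 × [176214841 + 14684570]
      = 12 × 190899411
      = 2,290,792,932
Final answer: 2,290,792,932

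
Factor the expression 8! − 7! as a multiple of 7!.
7 × 7! = 35,280

8! − 7! = 8·7! − 7! = (8 − 1)·7! = 7 × 7! = 35,280.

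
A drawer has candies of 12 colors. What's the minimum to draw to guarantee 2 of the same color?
13

Explanation: Worst case: 1 of each = 12. One more: 13.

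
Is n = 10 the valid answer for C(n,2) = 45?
Yes

Working:
C(10,2) = 10·9/2! = 90/2 = 45, which equals 45.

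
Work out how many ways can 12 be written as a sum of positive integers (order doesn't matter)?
77

Working:
Pentagonal recurrence p(n) = p(n−1) + p(n−2) − p(n−5) − p(n−7) + …: p(12) = p(11) + p(10) − p(7) − p(5) + p(0) = 56 + 42 − 15 − 7 + 1 = 77.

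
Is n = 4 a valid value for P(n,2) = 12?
Yes

P(4,2) = 4·3 = 12, which equals 12.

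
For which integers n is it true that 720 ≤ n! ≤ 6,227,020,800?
6, 7, 8, 9, 10, 11, 12, 13

Explanation: n! is strictly increasing; 6! = 720 and 13! = 6,227,020,800, so valid n = 6, 7, 8, 9, 10, 11, 12, 13.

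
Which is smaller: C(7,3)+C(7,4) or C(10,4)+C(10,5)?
First=70, Second=462.

Answer: C(7,3)+C(7,4)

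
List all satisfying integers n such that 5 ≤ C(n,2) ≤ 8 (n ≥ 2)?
4
C(3,2)=3; C(4,2)=6; C(5,2)=10. So valid n = 4.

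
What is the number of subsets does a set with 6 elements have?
64

Reasoning: Each element can be included or excluded: 2^6 = 64.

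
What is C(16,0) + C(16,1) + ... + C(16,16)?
65,536

Working:
Sum of binomial coefficients = 2^16 = 65,536.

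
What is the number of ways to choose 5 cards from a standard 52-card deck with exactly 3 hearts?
211,926

Solution: 13 hearts and 39 non-hearts: C(13,3) × C(39,2) = 286 × 741 = 211,926.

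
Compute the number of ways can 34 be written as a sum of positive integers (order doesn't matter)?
12,310
Pentagonal recurrence p(n) = p(n−1) + p(n−2) − p(n−5) − p(n−7) + …: p(34) = p(33) + p(32) − p(29) − p(27) + p(22) + p(19) − p(12) − p(8) = 10,143 + 8,349 − 4,565 − 3,010 + 1,002 + 490 − 77 − 22 = 12,310.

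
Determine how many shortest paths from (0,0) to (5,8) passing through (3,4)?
To (3,4): C(7,3)=35. From there: C(6,2)=15. Total: 525.

Answer: 525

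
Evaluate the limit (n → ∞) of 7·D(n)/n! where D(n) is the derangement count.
7/e

D(n)/n! → 1/e, so 7·D(n)/n! → 7/e.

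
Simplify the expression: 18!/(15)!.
4,896
This equals 18×17×16 = 4,896.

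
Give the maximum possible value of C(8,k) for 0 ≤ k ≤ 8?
70

Reasoning: Maximum at k = 4: C(8,4) = 70.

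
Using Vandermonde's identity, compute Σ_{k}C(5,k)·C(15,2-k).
190

Explanation: = C(5+15,2) = C(20,2) = 190.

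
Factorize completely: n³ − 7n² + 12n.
n(n − 3)(n − 4)

n³ − 7n² + 12n = n(n² − 7n + 12) = n(n − 3)(n − 4).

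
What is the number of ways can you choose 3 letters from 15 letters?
455

Solution: C(15,3) = 15! / (3! × (15-3)!)
         = 15! / (3! × 12!)
         = 455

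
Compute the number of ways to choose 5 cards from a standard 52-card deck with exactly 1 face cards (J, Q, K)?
1,096,680

Solution: 12 face cards and 40 non-face cards: C(12,1) × C(40,4) = 12 × 91,390 = 1,096,680.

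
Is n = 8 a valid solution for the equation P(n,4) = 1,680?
P(8,4) = 8·7·6·5 = 1,680, which equals 1,680.

Answer: Yes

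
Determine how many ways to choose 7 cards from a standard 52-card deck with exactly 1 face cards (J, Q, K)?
46,060,560

Solution: 12 face cards and 40 non-face cards: C(12,1) × C(40,6) = 12 × 3,838,380 = 46,060,560.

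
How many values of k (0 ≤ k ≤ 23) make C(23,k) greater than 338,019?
Row 23 is unimodal and symmetric about k=23/2. C(23,7)=245,157 ≤ 338,019; C(23,8)=490,314 > 338,019; by symmetry C(23,k) > 338,019 for k = 8..15. That's 15 - 8 + 1 = 8 values.
Final answer: 8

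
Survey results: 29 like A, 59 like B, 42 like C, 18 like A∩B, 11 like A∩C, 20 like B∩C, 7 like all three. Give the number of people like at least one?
|A∪B∪C| = 29+59+42-18-11-20+7 = 88.

Answer: 88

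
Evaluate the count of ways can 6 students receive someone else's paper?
Using D(n) = (n-1)[D(n-1) + D(n-2)]:
D(6) = (6-1) × [D(5) + D(4)]
      = 5 × [44 + 9]
      = 5 × 53
      = 265

Answer: 265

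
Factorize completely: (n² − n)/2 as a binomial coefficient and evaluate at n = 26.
C(n,2); C(26,2) = 325

(n² − n)/2 = n(n−1)/2 = C(n,2). At n = 26: C(26,2) = 325.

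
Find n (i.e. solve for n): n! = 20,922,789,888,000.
n! is strictly increasing. 14! = 87,178,291,200, 15! = 1,307,674,368,000, 16! = 20,922,789,888,000 ✓. So n = 16.
Final answer: 16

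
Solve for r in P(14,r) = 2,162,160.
P(14,r) = 14·13·…·(14−r+1), a product of r factors. Multiplying down from 14: 14 = 14; 14·13 = 182; 14·13·12 = 2,184; 14·13·12·11 = 24,024; 14·13·12·11·10 = 240,240; 14·13·12·11·10·9 = 2,162,160 ✓ (6 factors). So r = 6.
Final answer: 6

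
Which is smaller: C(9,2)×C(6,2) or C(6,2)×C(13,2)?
C(9,2)×C(6,2)=540, C(6,2)×C(13,2)=1,170.
Final answer: C(9,2)×C(6,2)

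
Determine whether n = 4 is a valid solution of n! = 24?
Yes

4! = 4·3! = 4·6 = 24, which equals 24.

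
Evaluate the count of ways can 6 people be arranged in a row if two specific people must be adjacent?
240

Explanation: Treat pair as unit: (6-1)! arrangements × 2 internal orders = 240.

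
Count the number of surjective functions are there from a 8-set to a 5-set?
126,000

Reasoning: Onto functions = 5! × S(8,5)
First compute S(8,5) via recurrence:
Using the Stirling recurrence: S(n,k) = k·S(n-1,k) + S(n-1,k-1)
S(8,5) = 5·S(7,5) + S(7,4)
         = 5·140 + 350
         = 700 + 350
         = 1,050
Then: 120 × 1050 = 126,000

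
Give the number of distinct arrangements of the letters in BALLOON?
1,260

Reasoning: Word has 7 letters (B=1, A=1, L=2, O=2, N=1). Arrangements: 7!/Π(k!) = 1,260.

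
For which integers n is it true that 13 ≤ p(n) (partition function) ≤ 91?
7, 8, 9, 10, 11, 12

Explanation: Tabulating p(n) via p(n) = p(n−1) + p(n−2) − p(n−5) − p(n−7) + …: p(6)=11; p(7)=15; p(8)=22; p(9)=30; p(10)=42; p(11)=56; p(12)=77; p(13)=101. So valid n = 7, 8, 9, 10, 11, 12.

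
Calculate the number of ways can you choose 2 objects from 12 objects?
66

C(12,2) = 12! / (2! × (12-2)!)
         = 12! / (2! × 10!)
         = 66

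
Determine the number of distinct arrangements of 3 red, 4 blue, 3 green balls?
4,200

Multinomial: 10!/(3! × 4! × 3!) = 4,200.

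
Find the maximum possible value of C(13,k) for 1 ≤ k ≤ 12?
1,716

Working:
C(13,k) is maximised at the centre of the row: C(13,6) = 1,716.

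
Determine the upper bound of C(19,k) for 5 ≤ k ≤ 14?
92,378

Working:
C(19,k) is maximised at the centre of the row: C(19,9) = 92,378.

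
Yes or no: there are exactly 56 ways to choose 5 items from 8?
C(8,5) = 56.

Answer: Yes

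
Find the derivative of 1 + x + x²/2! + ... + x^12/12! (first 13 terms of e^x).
Differentiating term by term gives the first 12 terms of e^x.
Final answer: 1 + x + x²/2! + ... + x^11/11!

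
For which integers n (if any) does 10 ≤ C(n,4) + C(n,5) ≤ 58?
6, 7
C(5,4)+C(5,5)=6; C(6,4)+C(6,5)=21; C(7,4)+C(7,5)=56; C(8,4)+C(8,5)=126. So valid n = 6, 7.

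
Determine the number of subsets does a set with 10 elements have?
Each element can be included or excluded: 2^10 = 1,024.

Answer: 1,024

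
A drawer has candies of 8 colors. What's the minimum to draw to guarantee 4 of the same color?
Worst case: 3 of each = 24. One more: 25.

Answer: 25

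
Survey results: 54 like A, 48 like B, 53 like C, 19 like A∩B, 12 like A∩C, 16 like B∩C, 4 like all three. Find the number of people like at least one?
112
|A∪B∪C| = 54+48+53-19-12-16+4 = 112.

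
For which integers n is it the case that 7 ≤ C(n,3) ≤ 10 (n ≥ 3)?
5

C(4,3)=4; C(5,3)=10; C(6,3)=20. So valid n = 5.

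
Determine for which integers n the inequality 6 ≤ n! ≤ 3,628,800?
n! is strictly increasing; 3! = 6 and 10! = 3,628,800, so valid n = 3, 4, 5, 6, 7, 8, 9, 10.
Final answer: 3, 4, 5, 6, 7, 8, 9, 10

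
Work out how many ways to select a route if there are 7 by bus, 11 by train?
18

Solution: By the addition principle: 7 + 11 = 18.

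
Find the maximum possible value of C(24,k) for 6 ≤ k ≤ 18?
C(24,k) is maximised at the centre of the row: C(24,12) = 2,704,156.
Final answer: 2,704,156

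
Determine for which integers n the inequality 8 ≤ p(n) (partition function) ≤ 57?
Tabulating p(n) via p(n) = p(n−1) + p(n−2) − p(n−5) − p(n−7) + …: p(5)=7; p(6)=11; p(7)=15; p(8)=22; p(9)=30; p(10)=42; p(11)=56; p(12)=77. So valid n = 6, 7, 8, 9, 10, 11.

Answer: 6, 7, 8, 9, 10, 11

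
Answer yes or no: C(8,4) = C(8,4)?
Yes
Symmetry C(n,k) = C(n,n-k): C(8,4) = 70 and C(8,4) = 70. Both sides agree, so the statement holds.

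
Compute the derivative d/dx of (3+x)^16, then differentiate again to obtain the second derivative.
First derivative: 16(3+x)^{15}. Second derivative: 16·15·(3+x)^{14} = 240(3+x)^{14}.
Final answer: 240(3+x)^14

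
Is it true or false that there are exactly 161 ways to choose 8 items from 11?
False

Working:
C(11,8) = 165 ≠ 161.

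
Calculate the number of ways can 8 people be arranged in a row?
40,320

Reasoning: Arrangements of 8 distinct objects: 8! = 40,320.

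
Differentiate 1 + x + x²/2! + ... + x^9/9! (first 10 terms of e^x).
1 + x + x²/2! + ... + x^8/8!
Differentiating term by term gives the first 9 terms of e^x.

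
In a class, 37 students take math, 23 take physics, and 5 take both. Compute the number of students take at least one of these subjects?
55

Explanation: |A∪B| = |A|+|B|-|A∩B| = 37+23-5 = 55.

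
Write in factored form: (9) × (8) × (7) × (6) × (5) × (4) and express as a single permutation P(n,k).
P(9,6) = 9!/(3)!

Product of 6 consecutive descending integers starting at 9: P(9,6) = 9!/3! = 60,480.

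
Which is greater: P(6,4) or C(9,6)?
P(6,4)=360, C(9,6)=84.
Final answer: P(6,4)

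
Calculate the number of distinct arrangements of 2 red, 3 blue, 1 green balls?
60

Working:
Multinomial: 6!/(2! × 3! × 1!) = 60.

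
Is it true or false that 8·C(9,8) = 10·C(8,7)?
False

Absorption identity k·C(n,k) = n·C(n-1,k-1). LHS = 8·9 = 72; RHS = 10·8 = 80.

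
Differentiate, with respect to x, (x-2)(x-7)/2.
(2x - 9)/2

Working:
d/dx[(x-2)(x-7)] = (x-7) + (x-2) = 2x - 9. Dividing by 2 gives (2x - 9)/2.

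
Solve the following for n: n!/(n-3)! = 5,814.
19

n!/(n-3)! = n×(n-1)×(n-2), a product of 3 consecutive integers ≈ (n−1)^3. 5,814^(1/3) + 1 ≈ 19.0; check n = 19: 19×18×17 = 5,814 ✓. So n = 19.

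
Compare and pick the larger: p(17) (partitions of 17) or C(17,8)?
Pentagonal recurrence p(n) = p(n−1) + p(n−2) − p(n−5) − p(n−7) + …: p(17) = p(16) + p(15) − p(12) − p(10) + p(5) + p(2) = 231 + 176 − 77 − 42 + 7 + 2 = 297; C(17,8) = 24,310.

Answer: C(17,8)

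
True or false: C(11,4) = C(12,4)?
LHS = C(11,4) = 330; RHS = C(12,4) = 495. 330 ≠ 495, so the statement does not hold.

Answer: False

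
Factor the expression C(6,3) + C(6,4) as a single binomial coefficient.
C(7,4)

Working:
By Pascal's identity: C(6,3) + C(6,4) = C(7,4) = 35.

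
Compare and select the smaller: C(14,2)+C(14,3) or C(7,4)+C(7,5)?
C(7,4)+C(7,5)

Reasoning: First=455, Second=56.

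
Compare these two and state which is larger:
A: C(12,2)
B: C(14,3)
A=C(12,2)=66, B=C(14,3)=364.
Final answer: B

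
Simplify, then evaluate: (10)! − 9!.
3,265,920

Solution: (10)! − 9! = (10)·9! − 9! = (10−1)·9! = 9·9! = 3,265,920.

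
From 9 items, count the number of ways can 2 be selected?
36

C(9,2) = 9! / (2! × (9-2)!)
         = 9! / (2! × 7!)
         = 36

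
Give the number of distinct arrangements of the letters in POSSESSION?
Word has 10 letters (P=1, O=2, S=4, E=1, I=1, N=1). Arrangements: 10!/Π(k!) = 75,600.
Final answer: 75,600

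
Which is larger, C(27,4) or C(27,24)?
C(27,4)=17,550, C(27,24)=2,925.

Answer: C(27,4)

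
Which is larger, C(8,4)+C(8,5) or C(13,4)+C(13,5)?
C(13,4)+C(13,5)
First=126, Second=2,002.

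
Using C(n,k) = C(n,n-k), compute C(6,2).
15

Working:
C(6,2) = C(6,4) = 15.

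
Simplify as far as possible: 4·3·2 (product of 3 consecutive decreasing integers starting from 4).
This is P(4,3) = 4!/(1)! = 24.

Answer: 24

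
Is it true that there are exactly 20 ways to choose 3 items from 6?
True
C(6,3) = 20.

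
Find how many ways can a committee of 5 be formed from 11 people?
C(11,5) = 11! / (5! × (11-5)!)
         = 11! / (5! × 6!)
         = 462
Final answer: 462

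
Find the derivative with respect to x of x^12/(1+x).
(12x^11(1+x) - x^12)/(1+x)²

Quotient rule: [12x^{11}(1+x) - x^12]/(1+x)².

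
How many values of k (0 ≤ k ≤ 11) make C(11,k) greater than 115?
6

Row 11 is unimodal and symmetric about k=11/2. C(11,2)=55 ≤ 115; C(11,3)=165 > 115; by symmetry C(11,k) > 115 for k = 3..8. That's 8 - 3 + 1 = 6 values.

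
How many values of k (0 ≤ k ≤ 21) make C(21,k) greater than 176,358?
6

Working:
Row 21 is unimodal and symmetric about k=21/2. C(21,7)=116,280 ≤ 176,358; C(21,8)=203,490 > 176,358; by symmetry C(21,k) > 176,358 for k = 8..13. That's 13 - 8 + 1 = 6 values.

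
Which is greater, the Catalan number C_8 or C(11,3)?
C_8 = C(16,8)/(8+1) = 12,870/9 = 1,430; C(11,3) = 165.

Answer: C_8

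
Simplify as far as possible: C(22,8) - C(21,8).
116,280

C(22,8) - C(21,8) = C(21,7) = 116,280.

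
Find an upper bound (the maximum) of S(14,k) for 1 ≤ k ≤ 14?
63,436,373
Row S(14,k) for k = 1..14 (via S(n,k) = k·S(n−1,k) + S(n−1,k−1)): 1, 8,191, 788,970, 10,391,745, 40,075,035, 63,436,373, 49,329,280, 20,912,320, 5,135,130, 752,752, 66,066, 3,367, 91, 1. The row is unimodal; maximum at k = 6: 63,436,373.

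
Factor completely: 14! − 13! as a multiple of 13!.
14! − 13! = 14·13! − 13! = (14 − 1)·13! = 13 × 13! = 80,951,270,400.

Answer: 13 × 13! = 80,951,270,400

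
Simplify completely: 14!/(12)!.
182
This equals 14×13 = 182.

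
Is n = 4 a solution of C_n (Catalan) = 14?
Yes

Working:
C_4 = C(8,4)/(4+1) = 70/5 = 14, which equals 14.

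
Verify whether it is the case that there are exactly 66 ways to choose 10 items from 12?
True

C(12,10) = 66.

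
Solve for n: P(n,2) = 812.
29

Reasoning: P(n,2) = n(n−1) is increasing in n; n(n−1) ≈ (n−0.5)^2 = 812 gives n ≈ 29.0. Check: P(27,2) = 702, P(28,2) = 756, P(29,2) = 812 ✓. So n = 29.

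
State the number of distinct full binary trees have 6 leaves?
42

Using the Catalan number formula: C_n = C(2n, n) / (n+1)
C_5 = C(10, 5) / (5+1)
     = 252 / 6
     = 42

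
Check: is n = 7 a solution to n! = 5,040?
Yes

7! = 7·6! = 7·720 = 5,040, which equals 5,040.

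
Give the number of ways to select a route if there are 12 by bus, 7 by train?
19

Explanation: By the addition principle: 12 + 7 = 19.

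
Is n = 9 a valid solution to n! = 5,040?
No

Working:
9! = 9·8! = 9·40,320 = 362,880, which does not equal 5,040.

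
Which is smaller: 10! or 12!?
10!

10!=3,628,800, 12!=479,001,600. 12! > 10!.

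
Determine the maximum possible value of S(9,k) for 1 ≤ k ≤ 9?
7,770

Solution: Row S(9,k) for k = 1..9 (via S(n,k) = k·S(n−1,k) + S(n−1,k−1)): 1, 255, 3,025, 7,770, 6,951, 2,646, 462, 36, 1. The row is unimodal; maximum at k = 4: 7,770.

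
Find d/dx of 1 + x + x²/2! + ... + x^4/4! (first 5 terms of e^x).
Differentiating term by term gives the first 4 terms of e^x.

Answer: 1 + x + x²/2! + ... + x^3/3!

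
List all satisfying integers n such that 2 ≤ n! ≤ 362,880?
2, 3, 4, 5, 6, 7, 8, 9
n! is strictly increasing; 2! = 2 and 9! = 362,880, so valid n = 2, 3, 4, 5, 6, 7, 8, 9.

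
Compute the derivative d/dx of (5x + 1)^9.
45(5x + 1)^8
Chain rule: 9(5x+1)^{8} × 5 = 45(5x+1)^{8}.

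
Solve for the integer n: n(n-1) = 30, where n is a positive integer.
6

Working:
n² − n − 30 = 0, so n = (1 ± √(1 + 4·30))/2 = (1 ± √121)/2 = (1 ± 11)/2, i.e. n = 6 or n = -5. Taking the positive root, n = 6 (check: 6×5 = 30).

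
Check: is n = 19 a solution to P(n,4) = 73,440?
No

Reasoning: P(19,4) = 19·18·17·16 = 93,024, which does not equal 73,440.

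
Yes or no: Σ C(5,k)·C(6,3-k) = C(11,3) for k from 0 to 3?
Yes

Solution: Vandermonde's identity gives C(11,3) = 165; RHS C(11,3) = 165.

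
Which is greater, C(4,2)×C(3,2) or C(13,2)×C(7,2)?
C(13,2)×C(7,2)

Solution: C(4,2)×C(3,2)=18, C(13,2)×C(7,2)=1,638.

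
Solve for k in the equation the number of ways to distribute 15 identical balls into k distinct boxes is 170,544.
8

Solution: Stars and bars: the count is C(15+k−1, k−1), increasing in k. k=6: C(20,5) = 15,504, k=7: C(21,6) = 54,264, k=8: C(22,7) = 170,544 ✓. So k = 8.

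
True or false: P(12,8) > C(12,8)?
P(12,8) = 19,958,400 and C(12,8) = 495; P(n,r) = r! × C(n,r) so P > C whenever r ≥ 2.

Answer: True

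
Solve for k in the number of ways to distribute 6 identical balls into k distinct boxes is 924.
7

Reasoning: Stars and bars: the count is C(6+k−1, k−1), increasing in k. k=5: C(10,4) = 210, k=6: C(11,5) = 462, k=7: C(12,6) = 924 ✓. So k = 7.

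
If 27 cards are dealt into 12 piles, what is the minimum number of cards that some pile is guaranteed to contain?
Pigeonhole: ⌈27/12⌉ = 3.
Final answer: 3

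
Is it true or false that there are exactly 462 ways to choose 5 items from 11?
True

Explanation: C(11,5) = 462.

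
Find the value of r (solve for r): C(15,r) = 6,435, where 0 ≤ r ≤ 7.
7

Reasoning: C(15,r) is increasing for 0 ≤ r ≤ 7. Stepping up (C(15,r+1) = C(15,r)·(15−r)/(r+1)): C(15,1) = 15, C(15,2) = 105, C(15,3) = 455, C(15,4) = 1,365, C(15,5) = 3,003, C(15,6) = 5,005, C(15,7) = 6,435 ✓. So r = 7.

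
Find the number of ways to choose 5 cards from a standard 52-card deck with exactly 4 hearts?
27,885

Solution: 13 hearts and 39 non-hearts: C(13,4) × C(39,1) = 715 × 39 = 27,885.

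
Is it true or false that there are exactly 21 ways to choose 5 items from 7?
True

Working:
C(7,5) = 21.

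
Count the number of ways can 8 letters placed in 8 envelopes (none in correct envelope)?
14,833

Reasoning: Using D(n) = (n-1)[D(n-1) + D(n-2)]:
D(8) = (8-1) × [D(7) + D(6)]
      = 7 × [1854 + 265]
      = 7 × 2119
      = 14,833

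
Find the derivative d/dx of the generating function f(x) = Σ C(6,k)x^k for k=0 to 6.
Σ k·C(6,k)x^(k-1) for k=1 to 6

Reasoning: Term-by-term differentiation gives Σ k·C(6,k)x^{k-1} for k=1 to 6.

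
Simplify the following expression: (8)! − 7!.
35,280
(8)! − 7! = (8)·7! − 7! = (8−1)·7! = 7·7! = 35,280.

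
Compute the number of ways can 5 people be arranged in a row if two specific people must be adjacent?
48
Treat pair as unit: (5-1)! arrangements × 2 internal orders = 48.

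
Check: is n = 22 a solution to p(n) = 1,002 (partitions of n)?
Yes

Explanation: Pentagonal recurrence p(n) = p(n−1) + p(n−2) − p(n−5) − p(n−7) + …: p(22) = p(21) + p(20) − p(17) − p(15) + p(10) + p(7) − p(0) = 792 + 627 − 297 − 176 + 42 + 15 − 1 = 1,002, which equals 1,002.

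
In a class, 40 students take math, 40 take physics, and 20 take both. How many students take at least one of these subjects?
|A∪B| = |A|+|B|-|A∩B| = 40+40-20 = 60.
Final answer: 60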